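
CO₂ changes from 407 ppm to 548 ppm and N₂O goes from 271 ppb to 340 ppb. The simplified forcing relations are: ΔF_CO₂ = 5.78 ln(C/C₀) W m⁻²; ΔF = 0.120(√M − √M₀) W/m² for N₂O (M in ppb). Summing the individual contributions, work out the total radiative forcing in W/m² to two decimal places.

ΔF = 1.96 W/m²

CO₂: 5.78 × ln(548/407) = 5.78 × ln(1.34644) = 5.78 × 0.29746 = 1.7193 W/m².
N₂O: 0.120 × (√340 − √271) = 0.120 × (18.4391 − 16.4621) = 0.120 × 1.9770 = 0.2372 W/m².
Total ΔF = 1.7193 + 0.2372 = 1.9565 W/m².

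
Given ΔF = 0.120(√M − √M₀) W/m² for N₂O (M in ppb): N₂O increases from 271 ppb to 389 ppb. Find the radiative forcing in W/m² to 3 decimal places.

N₂O: 0.120 × (√389 − √271) = 0.120 × (19.7231 − 16.4621) = 0.120 × 3.2610 = 0.3913 W/m².

ΔF = 0.391 W/m²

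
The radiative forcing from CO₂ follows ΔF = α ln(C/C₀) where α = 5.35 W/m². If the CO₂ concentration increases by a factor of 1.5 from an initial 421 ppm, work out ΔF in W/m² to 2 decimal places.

ΔF = 2.17 W/m²

Because the forcing depends only on the ratio C/C₀, the initial concentration does not enter.
ΔF = 5.35 × ln(1.5) = 5.35 × 0.40547 = 2.1693 W/m².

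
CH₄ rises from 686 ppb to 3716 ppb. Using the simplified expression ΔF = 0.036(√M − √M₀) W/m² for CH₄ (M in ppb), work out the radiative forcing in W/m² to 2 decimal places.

ΔF = 1.25 W/m²

CH₄: 0.036 × (√3716 − √686) = 0.036 × (60.9590 − 26.1916) = 0.036 × 34.7674 = 1.2516 W/m².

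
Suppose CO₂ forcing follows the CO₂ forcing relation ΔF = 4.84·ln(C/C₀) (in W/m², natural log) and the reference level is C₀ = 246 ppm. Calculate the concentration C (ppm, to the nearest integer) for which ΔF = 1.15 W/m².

Set 4.84 ln(C/246) = 1.15, so ln(C/246) = 1.15/4.84 = 0.23760.
Then C/246 = e^0.23760 = 1.26820, giving C = 246 × 1.26820 = 311.98 ppm.

C ≈ 312 ppm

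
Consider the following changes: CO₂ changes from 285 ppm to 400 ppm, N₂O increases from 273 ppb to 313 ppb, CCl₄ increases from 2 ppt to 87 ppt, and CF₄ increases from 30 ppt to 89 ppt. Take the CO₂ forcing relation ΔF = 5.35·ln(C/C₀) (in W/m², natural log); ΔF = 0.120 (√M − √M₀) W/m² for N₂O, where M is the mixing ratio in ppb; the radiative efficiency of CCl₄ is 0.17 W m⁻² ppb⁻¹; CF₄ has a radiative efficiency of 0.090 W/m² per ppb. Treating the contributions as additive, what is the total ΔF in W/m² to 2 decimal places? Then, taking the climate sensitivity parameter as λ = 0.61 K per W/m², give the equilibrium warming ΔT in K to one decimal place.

CO₂: 5.35 × ln(400/285) = 5.35 × ln(1.40351) = 5.35 × 0.33898 = 1.8135 W/m².
N₂O: 0.120 × (√313 − √273) = 0.120 × (17.6918 − 16.5227) = 0.120 × 1.1691 = 0.1403 W/m².
CCl₄: Δ = 87 − 2 = 85 ppt = 0.085 ppb; ΔF = 0.17 × 0.085 = 0.0145 W/m².
CF₄: Δ = 89 − 30 = 59 ppt = 0.059 ppb; ΔF = 0.090 × 0.059 = 0.0053 W/m².
Total ΔF = 1.8135 + 0.1403 + 0.0145 + 0.0053 = 1.9736 W/m².
ΔT = λ ΔF = 0.61 × 1.97 = 1.2017 K.

ΔF = 1.97 W/m²; ΔT = 1.2 K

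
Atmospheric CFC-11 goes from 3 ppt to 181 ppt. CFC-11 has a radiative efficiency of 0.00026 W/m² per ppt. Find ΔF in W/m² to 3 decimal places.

CFC-11: ΔF = 0.00026 × (181 − 3) = 0.00026 × 178 = 0.0463 W/m².

ΔF = 0.046 W/m²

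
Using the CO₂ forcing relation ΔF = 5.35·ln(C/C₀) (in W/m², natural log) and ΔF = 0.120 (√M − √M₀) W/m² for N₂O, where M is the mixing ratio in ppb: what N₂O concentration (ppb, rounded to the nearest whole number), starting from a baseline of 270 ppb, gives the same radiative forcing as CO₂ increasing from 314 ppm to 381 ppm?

CO₂ forcing: 5.35 × ln(381/314) = 5.35 × 0.193406 = 1.03472 W/m².
Set 0.120(√M − √270) = 1.03472: √M = 1.03472/0.120 + √270 = 8.6227 + 16.4317 = 25.0544.
M = (25.0544)² = 627.72 ppb.

M ≈ 628 ppb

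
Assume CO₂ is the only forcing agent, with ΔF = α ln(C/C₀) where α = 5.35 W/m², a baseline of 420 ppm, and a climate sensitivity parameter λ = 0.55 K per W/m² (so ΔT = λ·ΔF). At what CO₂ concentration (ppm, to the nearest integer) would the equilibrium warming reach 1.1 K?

C ≈ 610 ppm

Required forcing: ΔF = ΔT/λ = 1.1/0.55 = 2.0000 W/m².
Then ln(C/420) = ΔF/5.35 = 2.0000/5.35 = 0.37383.
So C = 420 × e^0.37383 = 420 × 1.45329 = 610.38 ppm.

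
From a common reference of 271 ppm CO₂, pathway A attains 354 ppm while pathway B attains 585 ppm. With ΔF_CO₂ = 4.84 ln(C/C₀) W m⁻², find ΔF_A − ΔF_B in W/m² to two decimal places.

ΔF_A = 4.84 ln(354/271) = 4.84 × 0.26718 = 1.2932 W/m².
ΔF_B = 4.84 ln(585/271) = 4.84 × 0.76949 = 3.7243 W/m².
Difference: 1.2932 − 3.7243 = -2.4311 W/m².

ΔF_A − ΔF_B = -2.43 W/m²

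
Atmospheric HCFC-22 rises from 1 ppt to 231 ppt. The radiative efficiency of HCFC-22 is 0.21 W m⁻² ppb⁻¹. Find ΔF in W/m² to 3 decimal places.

ΔF = 0.048 W/m²

HCFC-22: Δ = 231 − 1 = 230 ppt = 0.230 ppb; ΔF = 0.21 × 0.230 = 0.0483 W/m².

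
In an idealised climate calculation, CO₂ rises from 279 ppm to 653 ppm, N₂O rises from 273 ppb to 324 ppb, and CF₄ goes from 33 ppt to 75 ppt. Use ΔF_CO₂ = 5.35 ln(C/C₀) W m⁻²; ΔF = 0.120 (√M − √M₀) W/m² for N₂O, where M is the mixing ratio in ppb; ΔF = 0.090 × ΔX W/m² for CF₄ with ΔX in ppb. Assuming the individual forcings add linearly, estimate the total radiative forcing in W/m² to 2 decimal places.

ΔF = 4.73 W/m²

CO₂: 5.35 × ln(653/279) = 5.35 × ln(2.34050) = 5.35 × 0.85036 = 4.5494 W/m².
N₂O: 0.120 × (√324 − √273) = 0.120 × (18.0000 − 16.5227) = 0.120 × 1.4773 = 0.1773 W/m².
CF₄: Δ = 75 − 33 = 42 ppt = 0.042 ppb; ΔF = 0.090 × 0.042 = 0.0038 W/m².
Total ΔF = 4.5494 + 0.1773 + 0.0038 = 4.7305 W/m².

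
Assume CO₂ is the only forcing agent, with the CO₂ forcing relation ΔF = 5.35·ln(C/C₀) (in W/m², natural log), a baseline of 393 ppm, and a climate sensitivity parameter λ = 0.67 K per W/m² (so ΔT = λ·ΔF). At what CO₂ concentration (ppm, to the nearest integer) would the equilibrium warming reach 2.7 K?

Required forcing: ΔF = ΔT/λ = 2.7/0.67 = 4.0299 W/m².
Then ln(C/393) = ΔF/5.35 = 4.0299/5.35 = 0.75325.
So C = 393 × e^0.75325 = 393 × 2.12389 = 834.69 ppm.

C ≈ 835 ppm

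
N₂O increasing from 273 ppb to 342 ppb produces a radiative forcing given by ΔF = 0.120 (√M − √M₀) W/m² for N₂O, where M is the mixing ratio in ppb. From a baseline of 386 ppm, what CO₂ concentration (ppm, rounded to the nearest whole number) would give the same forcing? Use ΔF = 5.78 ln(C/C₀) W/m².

C ≈ 402 ppm

N₂O forcing: 0.120 × (√342 − √273) = 0.120 × (18.4932 − 16.5227) = 0.120 × 1.9705 = 0.23646 W/m².
Set 5.78 ln(C/386) = 0.23646: ln(C/386) = 0.23646/5.78 = 0.04091, so C = 386 × e^0.04091 = 386 × 1.04176 = 402.12 ppm.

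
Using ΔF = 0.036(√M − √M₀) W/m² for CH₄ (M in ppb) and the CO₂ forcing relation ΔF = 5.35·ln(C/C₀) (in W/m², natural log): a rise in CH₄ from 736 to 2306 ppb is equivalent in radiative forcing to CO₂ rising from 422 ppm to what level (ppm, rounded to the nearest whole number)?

C ≈ 486 ppm

CH₄ forcing: 0.036 × (√2306 − √736) = 0.036 × (48.0208 − 27.1293) = 0.036 × 20.8915 = 0.75209 W/m².
Set 5.35 ln(C/422) = 0.75209: ln(C/422) = 0.75209/5.35 = 0.14058, so C = 422 × e^0.14058 = 422 × 1.15094 = 485.70 ppm.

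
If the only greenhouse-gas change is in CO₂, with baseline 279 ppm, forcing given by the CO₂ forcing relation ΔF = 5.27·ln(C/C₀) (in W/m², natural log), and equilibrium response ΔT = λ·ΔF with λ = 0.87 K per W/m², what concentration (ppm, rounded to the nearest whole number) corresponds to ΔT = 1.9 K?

C ≈ 422 ppm

Required forcing: ΔF = ΔT/λ = 1.9/0.87 = 2.1839 W/m².
Then ln(C/279) = ΔF/5.27 = 2.1839/5.27 = 0.41440.
So C = 279 × e^0.41440 = 279 × 1.51346 = 422.26 ppm.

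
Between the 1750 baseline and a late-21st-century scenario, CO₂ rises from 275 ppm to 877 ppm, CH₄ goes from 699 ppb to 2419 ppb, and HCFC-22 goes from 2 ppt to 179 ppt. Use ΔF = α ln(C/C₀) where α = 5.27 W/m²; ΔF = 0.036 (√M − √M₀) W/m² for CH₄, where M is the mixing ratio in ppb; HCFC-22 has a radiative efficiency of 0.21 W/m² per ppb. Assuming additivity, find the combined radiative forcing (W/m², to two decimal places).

ΔF = 6.97 W/m²

CO₂: 5.27 × ln(877/275) = 5.27 × ln(3.18909) = 5.27 × 1.15974 = 6.1118 W/m².
CH₄: 0.036 × (√2419 − √699) = 0.036 × (49.1833 − 26.4386) = 0.036 × 22.7447 = 0.8188 W/m².
HCFC-22: Δ = 179 − 2 = 177 ppt = 0.177 ppb; ΔF = 0.21 × 0.177 = 0.0372 W/m².
Total ΔF = 6.1118 + 0.8188 + 0.0372 = 6.9678 W/m².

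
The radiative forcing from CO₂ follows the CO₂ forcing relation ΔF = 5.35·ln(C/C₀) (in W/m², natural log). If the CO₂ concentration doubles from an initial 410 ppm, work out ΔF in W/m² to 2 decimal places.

ΔF = 3.71 W/m²

ΔF = 5.35 × ln(2) = 5.35 × 0.69315 = 3.7084 W/m².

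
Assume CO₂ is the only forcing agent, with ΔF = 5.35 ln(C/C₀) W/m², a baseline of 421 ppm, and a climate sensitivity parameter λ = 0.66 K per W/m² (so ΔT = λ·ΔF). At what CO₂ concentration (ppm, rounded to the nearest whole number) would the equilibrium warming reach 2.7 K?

C ≈ 904 ppm

Required forcing: ΔF = ΔT/λ = 2.7/0.66 = 4.0909 W/m².
Then ln(C/421) = ΔF/5.35 = 4.0909/5.35 = 0.76465.
So C = 421 × e^0.76465 = 421 × 2.14824 = 904.41 ppm.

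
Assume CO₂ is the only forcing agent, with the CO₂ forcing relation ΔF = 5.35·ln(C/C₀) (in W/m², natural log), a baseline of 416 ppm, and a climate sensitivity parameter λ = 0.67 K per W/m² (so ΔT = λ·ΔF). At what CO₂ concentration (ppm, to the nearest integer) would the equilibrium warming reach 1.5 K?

C ≈ 632 ppm

Required forcing: ΔF = ΔT/λ = 1.5/0.67 = 2.2388 W/m².
Then ln(C/416) = ΔF/5.35 = 2.2388/5.35 = 0.41847.
So C = 416 × e^0.41847 = 416 × 1.51963 = 632.17 ppm.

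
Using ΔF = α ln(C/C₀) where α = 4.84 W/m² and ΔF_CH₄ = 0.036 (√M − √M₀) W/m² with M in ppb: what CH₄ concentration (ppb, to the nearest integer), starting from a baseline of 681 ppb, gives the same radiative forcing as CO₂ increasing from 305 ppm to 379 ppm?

CO₂ forcing: 4.84 × ln(379/305) = 4.84 × 0.217224 = 1.05136 W/m².
Set 0.036(√M − √681) = 1.05136: √M = 1.05136/0.036 + √681 = 29.2044 + 26.0960 = 55.3004.
M = (55.3004)² = 3058.13 ppb.

M ≈ 3058 ppb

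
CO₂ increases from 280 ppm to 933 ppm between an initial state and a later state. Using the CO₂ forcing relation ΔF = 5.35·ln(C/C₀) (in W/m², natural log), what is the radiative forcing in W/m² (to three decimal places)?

ΔF = 6.439 W/m²

CO₂ absorption bands are partially saturated, so forcing scales with the logarithm of the concentration ratio.
CO₂: 5.35 × ln(933/280) = 5.35 × ln(3.33214) = 5.35 × 1.20361 = 6.4393 W/m².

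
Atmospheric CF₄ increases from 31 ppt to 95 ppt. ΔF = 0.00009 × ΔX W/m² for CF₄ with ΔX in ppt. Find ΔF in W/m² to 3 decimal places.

ΔF = 0.006 W/m²

CF₄: ΔF = 0.00009 × (95 − 31) = 0.00009 × 64 = 0.0058 W/m².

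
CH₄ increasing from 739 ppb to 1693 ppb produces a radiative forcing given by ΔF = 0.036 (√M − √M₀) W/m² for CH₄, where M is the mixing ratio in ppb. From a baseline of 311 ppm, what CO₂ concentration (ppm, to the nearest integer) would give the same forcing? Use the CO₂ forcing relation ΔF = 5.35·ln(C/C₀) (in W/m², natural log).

C ≈ 342 ppm

CH₄ forcing: 0.036 × (√1693 − √739) = 0.036 × (41.1461 − 27.1846) = 0.036 × 13.9615 = 0.50261 W/m².
Set 5.35 ln(C/311) = 0.50261: ln(C/311) = 0.50261/5.35 = 0.09395, so C = 311 × e^0.09395 = 311 × 1.09850 = 341.63 ppm.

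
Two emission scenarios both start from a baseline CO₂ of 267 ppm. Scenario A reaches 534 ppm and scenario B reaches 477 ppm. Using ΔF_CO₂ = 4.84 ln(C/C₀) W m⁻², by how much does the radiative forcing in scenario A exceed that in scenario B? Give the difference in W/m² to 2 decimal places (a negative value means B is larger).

ΔF_A − ΔF_B = 0.55 W/m²

ΔF_A = 4.84 ln(534/267) = 4.84 × 0.69315 = 3.3548 W/m².
ΔF_B = 4.84 ln(477/267) = 4.84 × 0.58027 = 2.8085 W/m².
Difference: 3.3548 − 2.8085 = 0.5463 W/m².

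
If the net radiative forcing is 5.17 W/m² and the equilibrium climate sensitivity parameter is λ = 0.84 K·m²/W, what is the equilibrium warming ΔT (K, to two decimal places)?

ΔT = 4.34 K

ΔT = λ ΔF = 0.84 × 5.17 = 4.3428 K.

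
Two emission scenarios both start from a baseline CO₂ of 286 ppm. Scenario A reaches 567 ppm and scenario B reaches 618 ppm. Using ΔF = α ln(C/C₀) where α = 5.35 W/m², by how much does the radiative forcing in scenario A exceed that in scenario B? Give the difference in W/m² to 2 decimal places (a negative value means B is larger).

ΔF_A = 5.35 ln(567/286) = 5.35 × 0.68437 = 3.6614 W/m².
ΔF_B = 5.35 ln(618/286) = 5.35 × 0.77050 = 4.1222 W/m².
Difference: 3.6614 − 4.1222 = -0.4608 W/m².
(Equivalently, ΔF_A − ΔF_B = 5.35 ln(567/618) = 5.35 × -0.08613 = -0.4608 W/m².)

ΔF_A − ΔF_B = -0.46 W/m²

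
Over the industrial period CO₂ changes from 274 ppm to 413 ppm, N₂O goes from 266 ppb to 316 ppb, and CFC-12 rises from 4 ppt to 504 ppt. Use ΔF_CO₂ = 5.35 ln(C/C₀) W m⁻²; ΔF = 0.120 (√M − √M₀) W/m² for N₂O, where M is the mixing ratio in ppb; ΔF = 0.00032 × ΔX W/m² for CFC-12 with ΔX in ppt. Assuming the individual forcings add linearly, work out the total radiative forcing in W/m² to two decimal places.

CO₂: 5.35 × ln(413/274) = 5.35 × ln(1.50730) = 5.35 × 0.41032 = 2.1952 W/m².
N₂O: 0.120 × (√316 − √266) = 0.120 × (17.7764 − 16.3095) = 0.120 × 1.4669 = 0.1760 W/m².
CFC-12: ΔF = 0.00032 × (504 − 4) = 0.00032 × 500 = 0.1600 W/m².
Total ΔF = 2.1952 + 0.1760 + 0.1600 = 2.5312 W/m².

ΔF = 2.53 W/m²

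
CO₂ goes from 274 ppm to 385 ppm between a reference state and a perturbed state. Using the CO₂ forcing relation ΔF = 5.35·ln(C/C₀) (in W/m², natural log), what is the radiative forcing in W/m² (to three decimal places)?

ΔF = 1.820 W/m²

CO₂ absorption bands are partially saturated, so forcing scales with the logarithm of the concentration ratio.
CO₂: 5.35 × ln(385/274) = 5.35 × ln(1.40511) = 5.35 × 0.34012 = 1.8196 W/m².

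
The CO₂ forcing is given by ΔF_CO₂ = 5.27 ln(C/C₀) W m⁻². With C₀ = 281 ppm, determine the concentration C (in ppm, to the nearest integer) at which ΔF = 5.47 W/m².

Set 5.27 ln(C/281) = 5.47, so ln(C/281) = 5.47/5.27 = 1.03795.
Then C/281 = e^1.03795 = 2.82342, giving C = 281 × 2.82342 = 793.38 ppm.

C ≈ 793 ppm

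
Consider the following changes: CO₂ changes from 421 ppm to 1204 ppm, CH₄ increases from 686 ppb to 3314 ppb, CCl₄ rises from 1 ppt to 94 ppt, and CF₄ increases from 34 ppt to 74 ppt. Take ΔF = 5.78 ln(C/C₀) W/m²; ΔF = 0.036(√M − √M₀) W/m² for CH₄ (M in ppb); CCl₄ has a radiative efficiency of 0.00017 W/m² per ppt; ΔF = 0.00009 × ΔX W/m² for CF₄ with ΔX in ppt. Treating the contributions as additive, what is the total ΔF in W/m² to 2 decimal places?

CO₂: 5.78 × ln(1204/421) = 5.78 × ln(2.85986) = 5.78 × 1.05077 = 6.0735 W/m².
CH₄: 0.036 × (√3314 − √686) = 0.036 × (57.5674 − 26.1916) = 0.036 × 31.3758 = 1.1295 W/m².
CCl₄: ΔF = 0.00017 × (94 − 1) = 0.00017 × 93 = 0.0158 W/m².
CF₄: ΔF = 0.00009 × (74 − 34) = 0.00009 × 40 = 0.0036 W/m².
Total ΔF = 6.0735 + 1.1295 + 0.0158 + 0.0036 = 7.2224 W/m².

ΔF = 7.22 W/m²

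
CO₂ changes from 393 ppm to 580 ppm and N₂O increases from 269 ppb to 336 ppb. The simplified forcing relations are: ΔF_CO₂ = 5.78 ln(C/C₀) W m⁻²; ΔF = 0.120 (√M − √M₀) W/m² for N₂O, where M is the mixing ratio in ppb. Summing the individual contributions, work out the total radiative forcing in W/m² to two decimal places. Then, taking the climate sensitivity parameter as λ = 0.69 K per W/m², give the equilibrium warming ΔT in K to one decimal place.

CO₂: 5.78 × ln(580/393) = 5.78 × ln(1.47583) = 5.78 × 0.38922 = 2.2497 W/m².
N₂O: 0.120 × (√336 − √269) = 0.120 × (18.3303 − 16.4012) = 0.120 × 1.9291 = 0.2315 W/m².
Total ΔF = 2.2497 + 0.2315 = 2.4812 W/m².
ΔT = λ ΔF = 0.69 × 2.48 = 1.7112 K.

ΔF = 2.48 W/m²; ΔT = 1.7 K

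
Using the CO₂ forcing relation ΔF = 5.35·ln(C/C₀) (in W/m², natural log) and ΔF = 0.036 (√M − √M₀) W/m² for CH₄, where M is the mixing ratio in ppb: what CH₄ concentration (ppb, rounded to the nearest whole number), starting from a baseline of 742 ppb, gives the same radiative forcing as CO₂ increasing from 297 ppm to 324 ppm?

CO₂ forcing: 5.35 × ln(324/297) = 5.35 × 0.087011 = 0.46551 W/m².
Set 0.036(√M − √742) = 0.46551: √M = 0.46551/0.036 + √742 = 12.9308 + 27.2397 = 40.1705.
M = (40.1705)² = 1613.67 ppb.

M ≈ 1614 ppb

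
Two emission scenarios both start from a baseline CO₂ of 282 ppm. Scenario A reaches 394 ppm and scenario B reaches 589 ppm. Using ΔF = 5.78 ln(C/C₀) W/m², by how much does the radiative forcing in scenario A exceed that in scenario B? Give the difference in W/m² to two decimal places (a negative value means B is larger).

ΔF_A = 5.78 ln(394/282) = 5.78 × 0.33444 = 1.9331 W/m².
ΔF_B = 5.78 ln(589/282) = 5.78 × 0.73652 = 4.2571 W/m².
Difference: 1.9331 − 4.2571 = -2.3240 W/m².

ΔF_A − ΔF_B = -2.32 W/m²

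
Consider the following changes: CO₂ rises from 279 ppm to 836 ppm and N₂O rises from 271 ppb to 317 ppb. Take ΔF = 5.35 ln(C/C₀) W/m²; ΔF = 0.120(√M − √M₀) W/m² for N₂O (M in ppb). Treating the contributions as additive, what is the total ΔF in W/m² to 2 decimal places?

CO₂: 5.35 × ln(836/279) = 5.35 × ln(2.99642) = 5.35 × 1.09742 = 5.8712 W/m².
N₂O: 0.120 × (√317 − √271) = 0.120 × (17.8045 − 16.4621) = 0.120 × 1.3424 = 0.1611 W/m².
Total ΔF = 5.8712 + 0.1611 = 6.0323 W/m².

ΔF = 6.03 W/m²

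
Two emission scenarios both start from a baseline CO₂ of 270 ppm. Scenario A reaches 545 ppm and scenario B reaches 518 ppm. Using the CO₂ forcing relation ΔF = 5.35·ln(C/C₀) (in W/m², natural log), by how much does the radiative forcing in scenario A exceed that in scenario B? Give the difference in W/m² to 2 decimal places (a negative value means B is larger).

ΔF_A = 5.35 ln(545/270) = 5.35 × 0.70236 = 3.7576 W/m².
ΔF_B = 5.35 ln(518/270) = 5.35 × 0.65155 = 3.4858 W/m².
Difference: 3.7576 − 3.4858 = 0.2718 W/m².

ΔF_A − ΔF_B = 0.27 W/m²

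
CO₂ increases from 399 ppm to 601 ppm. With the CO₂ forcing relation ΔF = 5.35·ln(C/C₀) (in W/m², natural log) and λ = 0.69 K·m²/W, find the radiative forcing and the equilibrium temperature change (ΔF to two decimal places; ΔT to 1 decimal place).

CO₂: 5.35 × ln(601/399) = 5.35 × ln(1.50627) = 5.35 × 0.40964 = 2.1916 W/m².
ΔT = λ ΔF = 0.69 × 2.19 = 1.5111 K.

ΔF = 2.19 W/m²; ΔT = 1.5 K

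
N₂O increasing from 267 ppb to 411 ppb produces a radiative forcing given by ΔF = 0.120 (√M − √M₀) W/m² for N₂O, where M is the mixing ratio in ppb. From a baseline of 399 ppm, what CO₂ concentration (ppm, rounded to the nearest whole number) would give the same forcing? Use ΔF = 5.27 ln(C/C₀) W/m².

C ≈ 436 ppm

N₂O forcing: 0.120 × (√411 − √267) = 0.120 × (20.2731 − 16.3401) = 0.120 × 3.9330 = 0.47196 W/m².
Set 5.27 ln(C/399) = 0.47196: ln(C/399) = 0.47196/5.27 = 0.08956, so C = 399 × e^0.08956 = 399 × 1.09369 = 436.38 ppm.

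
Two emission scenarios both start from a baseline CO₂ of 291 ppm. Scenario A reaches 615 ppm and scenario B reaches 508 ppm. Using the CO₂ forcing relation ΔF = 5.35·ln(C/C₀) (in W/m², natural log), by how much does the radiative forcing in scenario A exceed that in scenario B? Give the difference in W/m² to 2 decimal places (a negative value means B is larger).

ΔF_A = 5.35 ln(615/291) = 5.35 × 0.74830 = 4.0034 W/m².
ΔF_B = 5.35 ln(508/291) = 5.35 × 0.55716 = 2.9808 W/m².
Difference: 4.0034 − 2.9808 = 1.0226 W/m².

ΔF_A − ΔF_B = 1.02 W/m²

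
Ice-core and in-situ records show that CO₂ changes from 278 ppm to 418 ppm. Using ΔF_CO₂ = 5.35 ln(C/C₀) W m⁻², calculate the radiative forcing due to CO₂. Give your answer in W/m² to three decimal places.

CO₂ absorption bands are partially saturated, so forcing scales with the logarithm of the concentration ratio.
CO₂: 5.35 × ln(418/278) = 5.35 × ln(1.50360) = 5.35 × 0.40786 = 2.1821 W/m².

ΔF = 2.182 W/m²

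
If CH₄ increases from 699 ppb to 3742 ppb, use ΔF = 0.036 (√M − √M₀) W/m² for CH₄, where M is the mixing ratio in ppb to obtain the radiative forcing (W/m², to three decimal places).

CH₄: 0.036 × (√3742 − √699) = 0.036 × (61.1719 − 26.4386) = 0.036 × 34.7333 = 1.2504 W/m².

ΔF = 1.250 W/m²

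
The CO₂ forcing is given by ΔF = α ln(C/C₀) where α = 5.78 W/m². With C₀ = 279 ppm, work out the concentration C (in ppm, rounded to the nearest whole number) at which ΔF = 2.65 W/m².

Set 5.78 ln(C/279) = 2.65, so ln(C/279) = 2.65/5.78 = 0.45848.
Then C/279 = e^0.45848 = 1.58167, giving C = 279 × 1.58167 = 441.29 ppm.

C ≈ 441 ppm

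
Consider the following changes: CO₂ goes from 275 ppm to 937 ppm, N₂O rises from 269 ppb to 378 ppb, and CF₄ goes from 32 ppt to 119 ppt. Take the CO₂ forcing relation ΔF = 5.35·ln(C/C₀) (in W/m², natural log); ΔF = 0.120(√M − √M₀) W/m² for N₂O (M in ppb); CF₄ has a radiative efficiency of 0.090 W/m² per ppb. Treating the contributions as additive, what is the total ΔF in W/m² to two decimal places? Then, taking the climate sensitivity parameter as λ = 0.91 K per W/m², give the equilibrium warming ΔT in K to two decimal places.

ΔF = 6.93 W/m²; ΔT = 6.31 K

CO₂: 5.35 × ln(937/275) = 5.35 × ln(3.40727) = 5.35 × 1.22591 = 6.5586 W/m².
N₂O: 0.120 × (√378 − √269) = 0.120 × (19.4422 − 16.4012) = 0.120 × 3.0410 = 0.3649 W/m².
CF₄: Δ = 119 − 32 = 87 ppt = 0.087 ppb; ΔF = 0.090 × 0.087 = 0.0078 W/m².
Total ΔF = 6.5586 + 0.3649 + 0.0078 = 6.9313 W/m².
ΔT = λ ΔF = 0.91 × 6.93 = 6.3063 K.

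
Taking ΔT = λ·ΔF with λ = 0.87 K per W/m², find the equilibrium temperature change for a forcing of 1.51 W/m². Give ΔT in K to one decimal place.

ΔT = 1.3 K

ΔT = λ ΔF = 0.87 × 1.51 = 1.3137 K.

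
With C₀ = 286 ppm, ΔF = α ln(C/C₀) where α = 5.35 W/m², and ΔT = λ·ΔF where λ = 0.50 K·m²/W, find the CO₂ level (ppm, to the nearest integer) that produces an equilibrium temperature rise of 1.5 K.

Required forcing: ΔF = ΔT/λ = 1.5/0.50 = 3.0000 W/m².
Then ln(C/286) = ΔF/5.35 = 3.0000/5.35 = 0.56075.
So C = 286 × e^0.56075 = 286 × 1.75199 = 501.07 ppm.

C ≈ 501 ppm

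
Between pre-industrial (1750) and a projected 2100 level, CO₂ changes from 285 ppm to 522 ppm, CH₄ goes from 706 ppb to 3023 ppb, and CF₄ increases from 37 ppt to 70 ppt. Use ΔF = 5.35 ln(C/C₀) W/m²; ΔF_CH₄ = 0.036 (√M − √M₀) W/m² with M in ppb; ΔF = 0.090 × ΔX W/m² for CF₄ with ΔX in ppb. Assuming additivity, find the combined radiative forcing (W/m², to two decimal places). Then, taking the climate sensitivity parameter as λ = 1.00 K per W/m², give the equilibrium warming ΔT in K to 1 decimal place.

CO₂: 5.35 × ln(522/285) = 5.35 × ln(1.83158) = 5.35 × 0.60518 = 3.2377 W/m².
CH₄: 0.036 × (√3023 − √706) = 0.036 × (54.9818 − 26.5707) = 0.036 × 28.4111 = 1.0228 W/m².
CF₄: Δ = 70 − 37 = 33 ppt = 0.033 ppb; ΔF = 0.090 × 0.033 = 0.0030 W/m².
Total ΔF = 3.2377 + 1.0228 + 0.0030 = 4.2635 W/m².
ΔT = λ ΔF = 1.00 × 4.26 = 4.2600 K.

ΔF = 4.26 W/m²; ΔT = 4.3 K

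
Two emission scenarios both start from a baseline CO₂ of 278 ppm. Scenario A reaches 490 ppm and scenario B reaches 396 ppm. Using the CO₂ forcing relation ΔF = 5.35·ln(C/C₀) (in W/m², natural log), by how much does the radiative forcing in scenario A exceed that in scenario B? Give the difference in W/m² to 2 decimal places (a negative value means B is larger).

ΔF_A − ΔF_B = 1.14 W/m²

ΔF_A = 5.35 ln(490/278) = 5.35 × 0.56678 = 3.0323 W/m².
ΔF_B = 5.35 ln(396/278) = 5.35 × 0.35379 = 1.8928 W/m².
Difference: 3.0323 − 1.8928 = 1.1395 W/m².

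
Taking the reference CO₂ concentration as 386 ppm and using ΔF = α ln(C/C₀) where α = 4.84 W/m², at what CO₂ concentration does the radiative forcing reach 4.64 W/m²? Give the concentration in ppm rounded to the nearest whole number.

Set 4.84 ln(C/386) = 4.64, so ln(C/386) = 4.64/4.84 = 0.95868.
Then C/386 = e^0.95868 = 2.60825, giving C = 386 × 2.60825 = 1006.78 ppm.

C ≈ 1007 ppm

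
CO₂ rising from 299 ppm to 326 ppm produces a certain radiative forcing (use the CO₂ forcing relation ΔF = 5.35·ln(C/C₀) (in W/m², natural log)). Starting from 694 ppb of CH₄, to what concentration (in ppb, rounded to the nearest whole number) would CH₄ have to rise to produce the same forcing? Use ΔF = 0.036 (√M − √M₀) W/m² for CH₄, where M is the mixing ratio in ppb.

M ≈ 1536 ppb

CO₂ forcing: 5.35 × ln(326/299) = 5.35 × 0.086454 = 0.46253 W/m².
Set 0.036(√M − √694) = 0.46253: √M = 0.46253/0.036 + √694 = 12.8481 + 26.3439 = 39.1920.
M = (39.1920)² = 1536.01 ppb.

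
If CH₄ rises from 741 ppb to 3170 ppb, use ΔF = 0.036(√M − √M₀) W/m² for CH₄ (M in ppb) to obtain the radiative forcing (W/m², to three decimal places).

CH₄: 0.036 × (√3170 − √741) = 0.036 × (56.3028 − 27.2213) = 0.036 × 29.0815 = 1.0469 W/m².

ΔF = 1.047 W/m²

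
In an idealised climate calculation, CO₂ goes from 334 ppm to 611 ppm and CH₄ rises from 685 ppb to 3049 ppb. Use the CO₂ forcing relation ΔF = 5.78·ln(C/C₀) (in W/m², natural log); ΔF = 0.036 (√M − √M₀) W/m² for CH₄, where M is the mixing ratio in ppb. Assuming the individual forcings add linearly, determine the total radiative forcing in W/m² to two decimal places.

ΔF = 4.54 W/m²

CO₂: 5.78 × ln(611/334) = 5.78 × ln(1.82934) = 5.78 × 0.60396 = 3.4909 W/m².
CH₄: 0.036 × (√3049 − √685) = 0.036 × (55.2178 − 26.1725) = 0.036 × 29.0453 = 1.0456 W/m².
Total ΔF = 3.4909 + 1.0456 = 4.5365 W/m².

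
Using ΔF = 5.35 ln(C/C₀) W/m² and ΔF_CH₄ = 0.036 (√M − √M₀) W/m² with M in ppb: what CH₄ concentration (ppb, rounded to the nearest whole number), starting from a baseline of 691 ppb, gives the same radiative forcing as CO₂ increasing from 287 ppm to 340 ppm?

M ≈ 2649 ppb

CO₂ forcing: 5.35 × ln(340/287) = 5.35 × 0.169463 = 0.90663 W/m².
Set 0.036(√M − √691) = 0.90663: √M = 0.90663/0.036 + √691 = 25.1842 + 26.2869 = 51.4711.
M = (51.4711)² = 2649.27 ppb.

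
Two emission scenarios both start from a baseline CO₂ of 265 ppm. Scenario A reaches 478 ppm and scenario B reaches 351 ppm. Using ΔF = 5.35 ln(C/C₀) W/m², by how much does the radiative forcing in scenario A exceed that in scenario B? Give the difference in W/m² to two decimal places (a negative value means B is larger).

ΔF_A − ΔF_B = 1.65 W/m²

ΔF_A = 5.35 ln(478/265) = 5.35 × 0.58988 = 3.1559 W/m².
ΔF_B = 5.35 ln(351/265) = 5.35 × 0.28106 = 1.5037 W/m².
Difference: 3.1559 − 1.5037 = 1.6522 W/m².
(Equivalently, ΔF_A − ΔF_B = 5.35 ln(478/351) = 5.35 × 0.30882 = 1.6522 W/m².)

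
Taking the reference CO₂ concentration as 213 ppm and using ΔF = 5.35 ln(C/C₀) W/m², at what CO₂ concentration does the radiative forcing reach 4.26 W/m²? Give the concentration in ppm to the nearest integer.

C ≈ 472 ppm

Set 5.35 ln(C/213) = 4.26, so ln(C/213) = 4.26/5.35 = 0.79626.
Then C/213 = e^0.79626 = 2.21723, giving C = 213 × 2.21723 = 472.27 ppm.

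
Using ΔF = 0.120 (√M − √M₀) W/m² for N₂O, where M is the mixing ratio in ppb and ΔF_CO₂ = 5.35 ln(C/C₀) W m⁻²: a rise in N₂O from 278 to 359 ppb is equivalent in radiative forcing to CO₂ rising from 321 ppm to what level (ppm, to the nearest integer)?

N₂O forcing: 0.120 × (√359 − √278) = 0.120 × (18.9473 − 16.6733) = 0.120 × 2.2740 = 0.27288 W/m².
Set 5.35 ln(C/321) = 0.27288: ln(C/321) = 0.27288/5.35 = 0.05101, so C = 321 × e^0.05101 = 321 × 1.05233 = 337.80 ppm.

C ≈ 338 ppm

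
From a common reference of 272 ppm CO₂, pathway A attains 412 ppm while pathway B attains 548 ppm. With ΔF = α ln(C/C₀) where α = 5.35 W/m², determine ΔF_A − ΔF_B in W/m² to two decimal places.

ΔF_A = 5.35 ln(412/272) = 5.35 × 0.41522 = 2.2214 W/m².
ΔF_B = 5.35 ln(548/272) = 5.35 × 0.70047 = 3.7475 W/m².
Difference: 2.2214 − 3.7475 = -1.5261 W/m².
(Equivalently, ΔF_A − ΔF_B = 5.35 ln(412/548) = 5.35 × -0.28525 = -1.5261 W/m².)

ΔF_A − ΔF_B = -1.53 W/m²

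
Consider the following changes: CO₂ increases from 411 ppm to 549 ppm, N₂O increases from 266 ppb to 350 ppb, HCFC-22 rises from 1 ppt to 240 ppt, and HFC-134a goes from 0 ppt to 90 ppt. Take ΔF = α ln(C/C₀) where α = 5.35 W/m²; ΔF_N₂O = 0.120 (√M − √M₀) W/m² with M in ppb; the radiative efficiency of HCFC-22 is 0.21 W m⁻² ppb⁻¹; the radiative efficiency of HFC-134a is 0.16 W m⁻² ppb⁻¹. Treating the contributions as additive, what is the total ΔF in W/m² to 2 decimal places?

ΔF = 1.90 W/m²

CO₂: 5.35 × ln(549/411) = 5.35 × ln(1.33577) = 5.35 × 0.28951 = 1.5489 W/m².
N₂O: 0.120 × (√350 − √266) = 0.120 × (18.7083 − 16.3095) = 0.120 × 2.3988 = 0.2879 W/m².
HCFC-22: Δ = 240 − 1 = 239 ppt = 0.239 ppb; ΔF = 0.21 × 0.239 = 0.0502 W/m².
HFC-134a: Δ = 90 − 0 = 90 ppt = 0.090 ppb; ΔF = 0.16 × 0.090 = 0.0144 W/m².
Total ΔF = 1.5489 + 0.2879 + 0.0502 + 0.0144 = 1.9014 W/m².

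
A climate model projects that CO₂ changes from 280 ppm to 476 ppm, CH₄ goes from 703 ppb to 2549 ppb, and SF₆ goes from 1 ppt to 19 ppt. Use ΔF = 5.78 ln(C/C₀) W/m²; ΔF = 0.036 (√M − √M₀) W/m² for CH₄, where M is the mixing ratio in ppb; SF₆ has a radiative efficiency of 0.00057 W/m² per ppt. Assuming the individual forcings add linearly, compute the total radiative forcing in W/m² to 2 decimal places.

ΔF = 3.94 W/m²

CO₂: 5.78 × ln(476/280) = 5.78 × ln(1.70000) = 5.78 × 0.53063 = 3.0670 W/m².
CH₄: 0.036 × (√2549 − √703) = 0.036 × (50.4876 − 26.5141) = 0.036 × 23.9735 = 0.8630 W/m².
SF₆: ΔF = 0.00057 × (19 − 1) = 0.00057 × 18 = 0.0103 W/m².
Total ΔF = 3.0670 + 0.8630 + 0.0103 = 3.9403 W/m².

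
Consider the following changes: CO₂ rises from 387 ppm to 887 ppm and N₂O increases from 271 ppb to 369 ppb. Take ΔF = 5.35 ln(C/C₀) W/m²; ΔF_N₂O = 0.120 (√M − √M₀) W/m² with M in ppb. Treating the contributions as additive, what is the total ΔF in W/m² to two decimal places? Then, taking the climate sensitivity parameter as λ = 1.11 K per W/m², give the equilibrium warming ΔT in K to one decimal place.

CO₂: 5.35 × ln(887/387) = 5.35 × ln(2.29199) = 5.35 × 0.82942 = 4.4374 W/m².
N₂O: 0.120 × (√369 − √271) = 0.120 × (19.2094 − 16.4621) = 0.120 × 2.7473 = 0.3297 W/m².
Total ΔF = 4.4374 + 0.3297 = 4.7671 W/m².
ΔT = λ ΔF = 1.11 × 4.77 = 5.2947 K.

ΔF = 4.77 W/m²; ΔT = 5.3 K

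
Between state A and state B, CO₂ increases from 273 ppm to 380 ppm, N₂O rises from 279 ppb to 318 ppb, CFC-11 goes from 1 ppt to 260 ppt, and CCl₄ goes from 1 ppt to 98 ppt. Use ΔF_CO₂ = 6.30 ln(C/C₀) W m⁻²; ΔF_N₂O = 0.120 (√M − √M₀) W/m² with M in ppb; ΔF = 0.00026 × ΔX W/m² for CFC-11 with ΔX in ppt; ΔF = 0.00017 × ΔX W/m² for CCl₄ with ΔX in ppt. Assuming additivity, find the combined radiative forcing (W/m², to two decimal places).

CO₂: 6.30 × ln(380/273) = 6.30 × ln(1.39194) = 6.30 × 0.33070 = 2.0834 W/m².
N₂O: 0.120 × (√318 − √279) = 0.120 × (17.8326 − 16.7033) = 0.120 × 1.1293 = 0.1355 W/m².
CFC-11: ΔF = 0.00026 × (260 − 1) = 0.00026 × 259 = 0.0673 W/m².
CCl₄: ΔF = 0.00017 × (98 − 1) = 0.00017 × 97 = 0.0165 W/m².
Total ΔF = 2.0834 + 0.1355 + 0.0673 + 0.0165 = 2.3027 W/m².

ΔF = 2.30 W/m²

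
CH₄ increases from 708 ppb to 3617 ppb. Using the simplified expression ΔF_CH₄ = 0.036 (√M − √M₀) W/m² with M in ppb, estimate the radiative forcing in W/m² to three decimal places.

ΔF = 1.207 W/m²

CH₄: 0.036 × (√3617 − √708) = 0.036 × (60.1415 − 26.6083) = 0.036 × 33.5332 = 1.2072 W/m².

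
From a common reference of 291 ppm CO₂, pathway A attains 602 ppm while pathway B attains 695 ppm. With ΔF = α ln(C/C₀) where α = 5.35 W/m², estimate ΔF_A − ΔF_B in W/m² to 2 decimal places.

ΔF_A − ΔF_B = -0.77 W/m²

ΔF_A = 5.35 ln(602/291) = 5.35 × 0.72693 = 3.8891 W/m².
ΔF_B = 5.35 ln(695/291) = 5.35 × 0.87059 = 4.6577 W/m².
Difference: 3.8891 − 4.6577 = -0.7686 W/m².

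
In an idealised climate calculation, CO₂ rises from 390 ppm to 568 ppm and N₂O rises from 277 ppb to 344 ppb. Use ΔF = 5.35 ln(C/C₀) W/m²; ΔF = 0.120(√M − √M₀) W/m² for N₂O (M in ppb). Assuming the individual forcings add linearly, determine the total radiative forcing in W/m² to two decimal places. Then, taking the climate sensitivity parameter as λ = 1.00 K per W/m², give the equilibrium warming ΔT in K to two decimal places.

ΔF = 2.24 W/m²; ΔT = 2.24 K

CO₂: 5.35 × ln(568/390) = 5.35 × ln(1.45641) = 5.35 × 0.37597 = 2.0114 W/m².
N₂O: 0.120 × (√344 − √277) = 0.120 × (18.5472 − 16.6433) = 0.120 × 1.9039 = 0.2285 W/m².
Total ΔF = 2.0114 + 0.2285 = 2.2399 W/m².
ΔT = λ ΔF = 1.00 × 2.24 = 2.2400 K.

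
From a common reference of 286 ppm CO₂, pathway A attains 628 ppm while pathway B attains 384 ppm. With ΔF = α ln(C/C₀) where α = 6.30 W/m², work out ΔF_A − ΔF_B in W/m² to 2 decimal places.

ΔF_A = 6.30 ln(628/286) = 6.30 × 0.78655 = 4.9553 W/m².
ΔF_B = 6.30 ln(384/286) = 6.30 × 0.29465 = 1.8563 W/m².
Difference: 4.9553 − 1.8563 = 3.0990 W/m².

ΔF_A − ΔF_B = 3.10 W/m²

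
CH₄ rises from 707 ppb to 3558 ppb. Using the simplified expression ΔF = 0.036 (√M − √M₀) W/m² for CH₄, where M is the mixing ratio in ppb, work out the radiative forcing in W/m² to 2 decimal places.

ΔF = 1.19 W/m²

CH₄: 0.036 × (√3558 − √707) = 0.036 × (59.6490 − 26.5895) = 0.036 × 33.0595 = 1.1901 W/m².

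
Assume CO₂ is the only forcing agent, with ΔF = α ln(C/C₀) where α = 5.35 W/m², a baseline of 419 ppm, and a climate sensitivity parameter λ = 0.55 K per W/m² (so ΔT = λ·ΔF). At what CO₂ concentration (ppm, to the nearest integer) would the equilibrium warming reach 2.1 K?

Required forcing: ΔF = ΔT/λ = 2.1/0.55 = 3.8182 W/m².
Then ln(C/419) = ΔF/5.35 = 3.8182/5.35 = 0.71368.
So C = 419 × e^0.71368 = 419 × 2.04149 = 855.38 ppm.

C ≈ 855 ppm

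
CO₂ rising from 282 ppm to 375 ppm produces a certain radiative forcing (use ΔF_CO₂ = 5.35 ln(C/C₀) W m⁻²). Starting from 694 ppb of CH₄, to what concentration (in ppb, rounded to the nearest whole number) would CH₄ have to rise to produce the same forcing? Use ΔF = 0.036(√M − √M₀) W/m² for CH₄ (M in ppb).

M ≈ 4720 ppb

CO₂ forcing: 5.35 × ln(375/282) = 5.35 × 0.285019 = 1.52485 W/m².
Set 0.036(√M − √694) = 1.52485: √M = 1.52485/0.036 + √694 = 42.3569 + 26.3439 = 68.7008.
M = (68.7008)² = 4719.80 ppb.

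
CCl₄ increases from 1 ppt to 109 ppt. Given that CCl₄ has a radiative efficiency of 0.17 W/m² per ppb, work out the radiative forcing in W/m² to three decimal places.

CCl₄: Δ = 109 − 1 = 108 ppt = 0.108 ppb; ΔF = 0.17 × 0.108 = 0.0184 W/m².

ΔF = 0.018 W/m²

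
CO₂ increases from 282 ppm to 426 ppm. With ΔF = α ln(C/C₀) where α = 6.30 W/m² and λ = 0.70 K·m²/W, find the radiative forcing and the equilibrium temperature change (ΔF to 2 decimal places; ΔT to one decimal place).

CO₂: 6.30 × ln(426/282) = 6.30 × ln(1.51064) = 6.30 × 0.41253 = 2.5989 W/m².
ΔT = λ ΔF = 0.70 × 2.60 = 1.8200 K.

ΔF = 2.60 W/m²; ΔT = 1.8 K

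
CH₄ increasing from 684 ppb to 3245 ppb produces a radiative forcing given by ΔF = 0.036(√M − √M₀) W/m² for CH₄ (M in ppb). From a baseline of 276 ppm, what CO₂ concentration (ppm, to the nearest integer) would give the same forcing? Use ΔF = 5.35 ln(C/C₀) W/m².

C ≈ 340 ppm

CH₄ forcing: 0.036 × (√3245 − √684) = 0.036 × (56.9649 − 26.1534) = 0.036 × 30.8115 = 1.10921 W/m².
Set 5.35 ln(C/276) = 1.10921: ln(C/276) = 1.10921/5.35 = 0.20733, so C = 276 × e^0.20733 = 276 × 1.23039 = 339.59 ppm.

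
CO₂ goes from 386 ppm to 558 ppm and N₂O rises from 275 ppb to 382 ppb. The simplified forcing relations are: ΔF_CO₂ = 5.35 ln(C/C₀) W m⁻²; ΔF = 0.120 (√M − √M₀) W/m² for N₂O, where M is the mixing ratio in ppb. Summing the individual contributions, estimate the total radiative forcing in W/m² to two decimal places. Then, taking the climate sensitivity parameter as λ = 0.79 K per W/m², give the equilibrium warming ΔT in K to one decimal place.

CO₂: 5.35 × ln(558/386) = 5.35 × ln(1.44560) = 5.35 × 0.36852 = 1.9716 W/m².
N₂O: 0.120 × (√382 − √275) = 0.120 × (19.5448 − 16.5831) = 0.120 × 2.9617 = 0.3554 W/m².
Total ΔF = 1.9716 + 0.3554 = 2.3270 W/m².
ΔT = λ ΔF = 0.79 × 2.33 = 1.8407 K.

ΔF = 2.33 W/m²; ΔT = 1.8 K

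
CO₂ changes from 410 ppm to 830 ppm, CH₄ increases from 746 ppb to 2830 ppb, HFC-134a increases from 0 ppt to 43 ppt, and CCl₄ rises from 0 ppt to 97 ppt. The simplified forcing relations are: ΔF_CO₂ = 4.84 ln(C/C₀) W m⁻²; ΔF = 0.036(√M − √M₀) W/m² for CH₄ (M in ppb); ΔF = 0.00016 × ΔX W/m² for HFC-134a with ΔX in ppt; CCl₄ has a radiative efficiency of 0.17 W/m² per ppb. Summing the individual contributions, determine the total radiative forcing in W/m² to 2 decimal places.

ΔF = 4.37 W/m²

CO₂: 4.84 × ln(830/410) = 4.84 × ln(2.02439) = 4.84 × 0.70527 = 3.4135 W/m².
CH₄: 0.036 × (√2830 − √746) = 0.036 × (53.1977 − 27.3130) = 0.036 × 25.8847 = 0.9318 W/m².
HFC-134a: ΔF = 0.00016 × (43 − 0) = 0.00016 × 43 = 0.0069 W/m².
CCl₄: Δ = 97 − 0 = 97 ppt = 0.097 ppb; ΔF = 0.17 × 0.097 = 0.0165 W/m².
Total ΔF = 3.4135 + 0.9318 + 0.0069 + 0.0165 = 4.3687 W/m².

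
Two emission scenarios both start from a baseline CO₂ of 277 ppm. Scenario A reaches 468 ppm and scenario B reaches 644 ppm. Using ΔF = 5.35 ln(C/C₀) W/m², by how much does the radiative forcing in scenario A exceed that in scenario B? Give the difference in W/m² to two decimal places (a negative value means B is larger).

ΔF_A = 5.35 ln(468/277) = 5.35 × 0.52445 = 2.8058 W/m².
ΔF_B = 5.35 ln(644/277) = 5.35 × 0.84368 = 4.5137 W/m².
Difference: 2.8058 − 4.5137 = -1.7079 W/m².
(Equivalently, ΔF_A − ΔF_B = 5.35 ln(468/644) = 5.35 × -0.31923 = -1.7079 W/m².)

ΔF_A − ΔF_B = -1.71 W/m²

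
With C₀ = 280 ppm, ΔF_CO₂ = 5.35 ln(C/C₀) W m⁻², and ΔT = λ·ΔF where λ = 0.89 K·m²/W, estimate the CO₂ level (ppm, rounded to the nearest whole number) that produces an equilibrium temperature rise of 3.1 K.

C ≈ 537 ppm

Required forcing: ΔF = ΔT/λ = 3.1/0.89 = 3.4831 W/m².
Then ln(C/280) = ΔF/5.35 = 3.4831/5.35 = 0.65105.
So C = 280 × e^0.65105 = 280 × 1.91755 = 536.91 ppm.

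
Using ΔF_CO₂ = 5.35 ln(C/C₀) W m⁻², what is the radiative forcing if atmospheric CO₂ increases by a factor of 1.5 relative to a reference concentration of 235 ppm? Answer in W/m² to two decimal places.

ΔF = 5.35 × ln(1.5) = 5.35 × 0.40547 = 2.1693 W/m².

ΔF = 2.17 W/m²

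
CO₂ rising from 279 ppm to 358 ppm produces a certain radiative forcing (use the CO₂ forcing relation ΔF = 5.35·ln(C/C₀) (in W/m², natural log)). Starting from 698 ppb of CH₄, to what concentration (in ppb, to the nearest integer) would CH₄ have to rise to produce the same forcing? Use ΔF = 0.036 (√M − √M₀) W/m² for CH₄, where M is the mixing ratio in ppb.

CO₂ forcing: 5.35 × ln(358/279) = 5.35 × 0.249321 = 1.33387 W/m².
Set 0.036(√M − √698) = 1.33387: √M = 1.33387/0.036 + √698 = 37.0519 + 26.4197 = 63.4716.
M = (63.4716)² = 4028.64 ppb.

M ≈ 4029 ppb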